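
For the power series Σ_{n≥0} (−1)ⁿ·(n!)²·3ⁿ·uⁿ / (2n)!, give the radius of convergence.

The ratio of consecutive coefficients is (n+1)²/[(2n+1)·(2n+2)] · 3 → 3/4.
Hence the series converges for |u| < 1/(3/4) = 4/3, so the radius of convergence is 4/3.

R = 4/3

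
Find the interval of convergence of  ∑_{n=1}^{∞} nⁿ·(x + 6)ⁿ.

Applying the root test, |a_n|^(1/n) = n → ∞.
Since the n-th root of |a_n| is unbounded, the series converges only at x = -6; R = 0.

{-6}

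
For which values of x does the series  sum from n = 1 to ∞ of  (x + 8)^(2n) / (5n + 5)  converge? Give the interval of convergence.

(-9, -7)

By the ratio test, |a_{n+1}/a_n| = (5n + 5)/(5(n+1) + 5) → 1.
Successive powers of (x + 8) differ by 2, so the series converges when |x + 8|² · 1 < 1, i.e. |x + 8| < √(1) = 1. So R = 1.
When x = -7, the terms behave like c/n; limit comparison with the harmonic series gives divergence.
When x = -9, the terms are asymptotic to a nonzero constant times 1/n, so the series diverges by limit comparison with Σ 1/n.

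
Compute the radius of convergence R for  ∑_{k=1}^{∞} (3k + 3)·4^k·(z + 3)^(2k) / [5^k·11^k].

The ratio of consecutive coefficients is [(3(k+1) + 3)/(3k + 3)] · 4/(5·11) → 4/55.
Since the exponent of (z + 3) increases by 2 each term, convergence requires |z + 3|² < 55/4, hence R = √55/2.

R = √55/2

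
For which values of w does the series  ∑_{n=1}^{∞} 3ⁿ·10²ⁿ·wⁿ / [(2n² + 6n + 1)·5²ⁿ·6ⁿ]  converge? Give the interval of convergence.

[-1/2, 1/2]

Apply the ratio test: |a_{n+1}| / |a_n| = [(2n² + 6n + 1)/(2(n+1)² + 6(n+1) + 1)] · 3·100/(25·6), which tends to 2 as n → ∞.
Convergence for |w| · 2 < 1, i.e. |w| < 1/2. So R = 1/2.
Check w = 1/2: absolute convergence follows by limit comparison with Σ 1/n².
Endpoint w = -1/2: absolute convergence follows by limit comparison with Σ 1/n².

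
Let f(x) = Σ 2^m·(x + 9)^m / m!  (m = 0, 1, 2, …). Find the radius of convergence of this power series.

Apply the ratio test: |a_{m+1}| / |a_m| = 2 · 1/(m+1), which tends to 0 as m → ∞.
The limit is 0, so the series converges for all x; R = ∞.

R = ∞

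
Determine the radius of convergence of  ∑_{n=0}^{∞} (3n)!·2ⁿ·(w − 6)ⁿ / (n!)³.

Apply the ratio test: |a_{n+1}| / |a_n| = (3n+1)·(3n+2)·(3n+3)/(n+1)³ · 2, which tends to 54 as n → ∞.
The series converges when 54 · |w − 6| < 1, giving R = 1/54.

R = 1/54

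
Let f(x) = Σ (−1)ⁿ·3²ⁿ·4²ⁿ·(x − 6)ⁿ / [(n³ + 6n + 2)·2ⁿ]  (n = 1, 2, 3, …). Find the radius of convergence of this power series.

R = 1/72

The ratio of consecutive coefficients is [(n³ + 6n + 2)/((n+1)³ + 6(n+1) + 2)] · 9·16/2 → 72.
The series converges when 72 · |x − 6| < 1, giving R = 1/72.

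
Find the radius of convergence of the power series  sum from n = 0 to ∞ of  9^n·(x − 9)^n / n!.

By the ratio test, |a_{n+1}/a_n| = 9 · 1/(n+1) → 0.
The ratio tends to 0 regardless of x, hence R = ∞.

R = ∞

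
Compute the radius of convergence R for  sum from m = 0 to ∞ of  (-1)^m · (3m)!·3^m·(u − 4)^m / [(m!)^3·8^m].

By the ratio test, |a_{m+1}/a_m| = (3m+1)·(3m+2)·(3m+3)/(m+1)³ · 3/8 → 81/8.
Hence the series converges for |u − 4| < 1/(81/8) = 8/81, so the radius of convergence is 8/81.

R = 8/81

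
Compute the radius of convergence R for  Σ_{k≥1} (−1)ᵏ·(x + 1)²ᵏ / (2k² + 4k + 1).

R = 1

Ratio test: |a_{k+1}/a_k| = (2k² + 4k + 1)/(2(k+1)² + 4(k+1) + 1) → 1 as k → ∞.
Since the exponent of (x + 1) increases by 2 each term, convergence requires |x + 1|² < 1, hence R = 1.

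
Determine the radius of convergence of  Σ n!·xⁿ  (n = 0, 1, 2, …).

R = 0

Ratio test: |a_{n+1}/a_n| = (n+1) → ∞ as n → ∞.
The ratio grows without bound, so the series diverges whenever x ≠ 0; it converges only at x = 0. R = 0.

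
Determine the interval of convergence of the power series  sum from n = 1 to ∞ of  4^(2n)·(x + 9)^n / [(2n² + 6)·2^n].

The ratio of consecutive coefficients is [(2n² + 6)/(2(n+1)² + 6)] · 16/2 → 8.
The series converges when 8 · |x + 9| < 1, giving R = 1/8.
Check x = -71/8: absolute convergence follows by limit comparison with Σ 1/n².
Endpoint x = -73/8: the terms are on the order of 1/n², so the series converges absolutely by comparison with the p-series (p = 2 > 1).

[-73/8, -71/8]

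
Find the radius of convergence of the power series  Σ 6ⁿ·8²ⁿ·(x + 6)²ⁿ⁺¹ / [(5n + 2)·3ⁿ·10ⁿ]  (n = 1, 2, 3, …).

By the ratio test, |a_{n+1}/a_n| = [(5n + 2)/(5(n+1) + 2)] · 6·64/(3·10) → 64/5.
Successive powers of (x + 6) differ by 2, so the series converges when |x + 6|² · 64/5 < 1, i.e. |x + 6| < √(5/64). So R = √5/8.

R = √5/8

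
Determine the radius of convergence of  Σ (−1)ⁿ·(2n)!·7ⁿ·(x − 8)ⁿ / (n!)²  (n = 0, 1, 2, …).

Apply the ratio test: |a_{n+1}| / |a_n| = (2n+1)·(2n+2)/(n+1)² · 7, which tends to 28 as n → ∞.
Hence the series converges for |x − 8| < 1/(28) = 1/28, so the radius of convergence is 1/28.

R = 1/28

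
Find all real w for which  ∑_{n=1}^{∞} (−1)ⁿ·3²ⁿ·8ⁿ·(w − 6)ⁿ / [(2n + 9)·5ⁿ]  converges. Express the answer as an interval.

Apply the ratio test: |a_{n+1}| / |a_n| = [(2n + 9)/(2(n+1) + 9)] · 9·8/5, which tends to 72/5 as n → ∞.
Thus R = 1/(72/5) = 5/72.
When w = 437/72, the terms alternate in sign and decrease monotonically to 0 in absolute value (size ~ c/n), so the alternating series test gives convergence.
When w = 427/72, the terms are asymptotic to a nonzero constant times 1/n, so the series diverges by limit comparison with Σ 1/n.

(427/72, 437/72]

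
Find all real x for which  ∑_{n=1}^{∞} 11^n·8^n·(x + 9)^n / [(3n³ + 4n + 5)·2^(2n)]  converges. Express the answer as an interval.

The ratio of consecutive coefficients is [(3n³ + 4n + 5)/(3(n+1)³ + 4(n+1) + 5)] · 11·8/4 → 22.
Convergence for |x + 9| · 22 < 1, i.e. |x + 9| < 1/22. So R = 1/22.
When x = -197/22, absolute convergence follows by limit comparison with Σ 1/n³.
When x = -199/22, absolute convergence follows by limit comparison with Σ 1/n³.

[-199/22, -197/22]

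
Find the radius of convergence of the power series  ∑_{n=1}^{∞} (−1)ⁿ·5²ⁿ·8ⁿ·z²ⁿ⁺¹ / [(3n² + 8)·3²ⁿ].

R = 3√2/20

By the ratio test, |a_{n+1}/a_n| = [(3n² + 8)/(3(n+1)² + 8)] · 25·8/9 → 200/9.
Successive powers of z differ by 2, so the series converges when |z|² · 200/9 < 1, i.e. |z| < √(9/200). So R = 3√2/20.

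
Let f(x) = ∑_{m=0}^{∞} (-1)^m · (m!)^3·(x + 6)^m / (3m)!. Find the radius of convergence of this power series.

R = 27

Ratio test: |a_{m+1}/a_m| = (m+1)³/[(3m+1)·(3m+2)·(3m+3)] → 1/27 as m → ∞.
Thus R = 1/(1/27) = 27.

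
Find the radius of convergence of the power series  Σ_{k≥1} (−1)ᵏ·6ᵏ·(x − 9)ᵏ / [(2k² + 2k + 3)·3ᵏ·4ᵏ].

The ratio of consecutive coefficients is [(2k² + 2k + 3)/(2(k+1)² + 2(k+1) + 3)] · 6/(3·4) → 1/2.
Hence the series converges for |x − 9| < 1/(1/2) = 2, so the radius of convergence is 2.

R = 2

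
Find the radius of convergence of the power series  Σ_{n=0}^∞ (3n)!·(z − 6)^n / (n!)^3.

By the ratio test, |a_{n+1}/a_n| = (3n+1)·(3n+2)·(3n+3)/(n+1)³ → 27.
Hence the series converges for |z − 6| < 1/(27) = 1/27, so the radius of convergence is 1/27.

R = 1/27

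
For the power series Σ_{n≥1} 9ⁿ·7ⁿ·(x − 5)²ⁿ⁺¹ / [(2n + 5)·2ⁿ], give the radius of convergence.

R = √14/21

Ratio test: |a_{n+1}/a_n| = [(2n + 5)/(2(n+1) + 5)] · 9·7/2 → 63/2 as n → ∞.
Since the exponent of (x − 5) increases by 2 each term, convergence requires |x − 5|² < 2/63, hence R = √14/21.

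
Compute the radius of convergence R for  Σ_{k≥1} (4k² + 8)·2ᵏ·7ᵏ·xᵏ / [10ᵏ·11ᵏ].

R = 55/7

Ratio test: |a_{k+1}/a_k| = [(4(k+1)² + 8)/(4k² + 8)] · 2·7/(10·11) → 7/55 as k → ∞.
Hence the series converges for |x| < 1/(7/55) = 55/7, so the radius of convergence is 55/7.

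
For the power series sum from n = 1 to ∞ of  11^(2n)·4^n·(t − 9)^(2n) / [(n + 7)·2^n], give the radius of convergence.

R = √2/22

Apply the ratio test: |a_{n+1}| / |a_n| = [(n + 7)/((n+1) + 7)] · 121·4/2, which tends to 242 as n → ∞.
Writing y = (t − 9)², the series in y has radius 1/242, so |t − 9| < √(1/242) and R = √2/22.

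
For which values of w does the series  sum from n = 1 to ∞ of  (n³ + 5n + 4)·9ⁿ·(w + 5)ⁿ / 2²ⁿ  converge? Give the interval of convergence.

The ratio of consecutive coefficients is [((n+1)³ + 5(n+1) + 4)/(n³ + 5n + 4)] · 9/4 → 9/4.
Hence the series converges for |w + 5| < 1/(9/4) = 4/9, so the radius of convergence is 4/9.
Endpoint w = -41/9: the terms do not tend to 0, so the series diverges.
Check w = -49/9: the terms have absolute value of order n³, which does not tend to 0, so the series diverges by the divergence test.

(-49/9, -41/9)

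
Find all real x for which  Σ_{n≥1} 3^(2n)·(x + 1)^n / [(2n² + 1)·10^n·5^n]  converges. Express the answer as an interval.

Ratio test: |a_{n+1}/a_n| = [(2n² + 1)/(2(n+1)² + 1)] · 9/(10·5) → 9/50 as n → ∞.
Thus R = 1/(9/50) = 50/9.
At x = 41/9: absolute convergence follows by limit comparison with Σ 1/n².
When x = -59/9, the series is dominated by a constant times Σ 1/n², which converges (p = 2 > 1).

[-59/9, 41/9]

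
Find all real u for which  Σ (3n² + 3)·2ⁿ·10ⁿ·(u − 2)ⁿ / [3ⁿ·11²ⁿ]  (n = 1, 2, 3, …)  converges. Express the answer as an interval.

(-323/20, 403/20)

Ratio test: |a_{n+1}/a_n| = [(3(n+1)² + 3)/(3n² + 3)] · 2·10/(3·121) → 20/363 as n → ∞.
The series converges when 20/363 · |u − 2| < 1, giving R = 363/20.
Check u = 403/20: the terms do not tend to 0, so the series diverges.
When u = -323/20, the terms have absolute value of order n², which does not tend to 0, so the series diverges by the divergence test.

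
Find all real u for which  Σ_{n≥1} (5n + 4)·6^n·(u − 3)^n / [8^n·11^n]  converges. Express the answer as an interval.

(-35/3, 53/3)

The ratio of consecutive coefficients is [(5(n+1) + 4)/(5n + 4)] · 6/(8·11) → 3/44.
Convergence for |u − 3| · 3/44 < 1, i.e. |u − 3| < 44/3. So R = 44/3.
At u = 53/3: the terms do not tend to 0, so the series diverges.
Endpoint u = -35/3: the terms have absolute value of order n, which does not tend to 0, so the series diverges by the divergence test.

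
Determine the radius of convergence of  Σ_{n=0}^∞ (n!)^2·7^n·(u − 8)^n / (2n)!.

R = 4/7

The ratio of consecutive coefficients is (n+1)²/[(2n+1)·(2n+2)] · 7 → 7/4.
The series converges when 7/4 · |u − 8| < 1, giving R = 4/7.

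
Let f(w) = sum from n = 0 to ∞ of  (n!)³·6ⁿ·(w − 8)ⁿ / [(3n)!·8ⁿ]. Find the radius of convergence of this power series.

Ratio test: |a_{n+1}/a_n| = (n+1)³/[(3n+1)·(3n+2)·(3n+3)] · 6/8 → 1/36 as n → ∞.
The series converges when 1/36 · |w − 8| < 1, giving R = 36.

R = 36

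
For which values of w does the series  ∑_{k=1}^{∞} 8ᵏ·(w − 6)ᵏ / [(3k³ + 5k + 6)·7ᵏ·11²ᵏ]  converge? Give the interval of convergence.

By the ratio test, |a_{k+1}/a_k| = [(3k³ + 5k + 6)/(3(k+1)³ + 5(k+1) + 6)] · 8/(7·121) → 8/847.
The series converges when 8/847 · |w − 6| < 1, giving R = 847/8.
At w = 895/8: the series is dominated by a constant times Σ 1/k³, which converges (p = 3 > 1).
When w = -799/8, the series is dominated by a constant times Σ 1/k³, which converges (p = 3 > 1).

[-799/8, 895/8]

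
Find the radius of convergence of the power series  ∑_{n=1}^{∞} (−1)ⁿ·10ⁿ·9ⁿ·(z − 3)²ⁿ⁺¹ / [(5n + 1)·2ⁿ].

The ratio of consecutive coefficients is [(5n + 1)/(5(n+1) + 1)] · 10·9/2 → 45.
Since the exponent of (z − 3) increases by 2 each term, convergence requires |z − 3|² < 1/45, hence R = √5/15.

R = √5/15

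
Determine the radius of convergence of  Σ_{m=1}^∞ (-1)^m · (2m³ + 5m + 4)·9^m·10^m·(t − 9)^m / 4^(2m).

R = 8/45

Ratio test: |a_{m+1}/a_m| = [(2(m+1)³ + 5(m+1) + 4)/(2m³ + 5m + 4)] · 9·10/16 → 45/8 as m → ∞.
Convergence for |t − 9| · 45/8 < 1, i.e. |t − 9| < 8/45. So R = 8/45.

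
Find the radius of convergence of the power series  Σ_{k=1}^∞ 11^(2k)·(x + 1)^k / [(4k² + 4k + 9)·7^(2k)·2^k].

R = 98/121

Ratio test: |a_{k+1}/a_k| = [(4k² + 4k + 9)/(4(k+1)² + 4(k+1) + 9)] · 121/(49·2) → 121/98 as k → ∞.
Convergence for |x + 1| · 121/98 < 1, i.e. |x + 1| < 98/121. So R = 98/121.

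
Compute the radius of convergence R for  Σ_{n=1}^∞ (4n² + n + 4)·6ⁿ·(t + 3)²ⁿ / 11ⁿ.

Ratio test: |a_{n+1}/a_n| = [(4(n+1)² + (n+1) + 4)/(4n² + n + 4)] · 6/11 → 6/11 as n → ∞.
Writing y = (t + 3)², the series in y has radius 11/6, so |t + 3| < √(11/6) and R = √66/6.

R = √66/6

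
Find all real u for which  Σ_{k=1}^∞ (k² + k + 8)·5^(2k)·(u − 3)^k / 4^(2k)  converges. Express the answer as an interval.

Ratio test: |a_{k+1}/a_k| = [((k+1)² + (k+1) + 8)/(k² + k + 8)] · 25/16 → 25/16 as k → ∞.
Hence the series converges for |u − 3| < 1/(25/16) = 16/25, so the radius of convergence is 16/25.
When u = 91/25, the terms have absolute value of order k², which does not tend to 0, so the series diverges by the divergence test.
Endpoint u = 59/25: the terms do not tend to 0, so the series diverges.

(59/25, 91/25)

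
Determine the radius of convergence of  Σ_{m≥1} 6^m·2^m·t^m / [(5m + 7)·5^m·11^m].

By the ratio test, |a_{m+1}/a_m| = [(5m + 7)/(5(m+1) + 7)] · 6·2/(5·11) → 12/55.
Thus R = 1/(12/55) = 55/12.

R = 55/12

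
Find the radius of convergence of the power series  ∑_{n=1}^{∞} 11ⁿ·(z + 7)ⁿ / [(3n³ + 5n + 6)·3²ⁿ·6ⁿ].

R = 54/11

The ratio of consecutive coefficients is [(3n³ + 5n + 6)/(3(n+1)³ + 5(n+1) + 6)] · 11/(9·6) → 11/54.
Convergence for |z + 7| · 11/54 < 1, i.e. |z + 7| < 54/11. So R = 54/11.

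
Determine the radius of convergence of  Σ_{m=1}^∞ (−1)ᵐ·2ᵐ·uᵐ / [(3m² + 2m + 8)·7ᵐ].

R = 7/2

The ratio of consecutive coefficients is [(3m² + 2m + 8)/(3(m+1)² + 2(m+1) + 8)] · 2/7 → 2/7.
Thus R = 1/(2/7) = 7/2.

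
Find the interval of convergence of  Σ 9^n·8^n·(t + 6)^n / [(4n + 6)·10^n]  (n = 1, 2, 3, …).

[-221/36, -211/36)

Apply the ratio test: |a_{n+1}| / |a_n| = [(4n + 6)/(4(n+1) + 6)] · 9·8/10, which tends to 36/5 as n → ∞.
Hence the series converges for |t + 6| < 1/(36/5) = 5/36, so the radius of convergence is 5/36.
Check t = -211/36: comparison with the harmonic series Σ 1/n shows the series diverges.
At t = -221/36: convergence follows from the alternating series test (terms decrease monotonically to 0).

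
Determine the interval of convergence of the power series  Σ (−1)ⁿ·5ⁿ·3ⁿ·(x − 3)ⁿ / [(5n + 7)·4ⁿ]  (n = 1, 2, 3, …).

(41/15, 49/15]

Apply the ratio test: |a_{n+1}| / |a_n| = [(5n + 7)/(5(n+1) + 7)] · 5·3/4, which tends to 15/4 as n → ∞.
Thus R = 1/(15/4) = 4/15.
At x = 49/15: an alternating series whose terms decrease to 0 in absolute value, so it converges by the Leibniz criterion.
Check x = 41/15: the terms are asymptotic to a nonzero constant times 1/n, so the series diverges by limit comparison with Σ 1/n.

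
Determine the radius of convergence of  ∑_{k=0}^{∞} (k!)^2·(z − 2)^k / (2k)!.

By the ratio test, |a_{k+1}/a_k| = (k+1)²/[(2k+1)·(2k+2)] → 1/4.
Hence the series converges for |z − 2| < 1/(1/4) = 4, so the radius of convergence is 4.

R = 4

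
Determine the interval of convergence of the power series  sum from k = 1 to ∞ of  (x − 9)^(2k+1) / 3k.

By the ratio test, |a_{k+1}/a_k| = 3k/3(k+1) → 1.
Successive powers of (x − 9) differ by 2, so the series converges when |x − 9|² · 1 < 1, i.e. |x − 9| < √(1) = 1. So R = 1.
Endpoint x = 10: comparison with the harmonic series Σ 1/k shows the series diverges.
At x = 8: comparison with the harmonic series Σ 1/k shows the series diverges.

(8, 10)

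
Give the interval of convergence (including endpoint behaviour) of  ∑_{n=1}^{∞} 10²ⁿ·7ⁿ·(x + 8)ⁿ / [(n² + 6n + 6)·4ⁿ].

[-1401/175, -1399/175]

Ratio test: |a_{n+1}/a_n| = [(n² + 6n + 6)/((n+1)² + 6(n+1) + 6)] · 100·7/4 → 175 as n → ∞.
Hence the series converges for |x + 8| < 1/(175) = 1/175, so the radius of convergence is 1/175.
At x = -1399/175: the series is dominated by a constant times Σ 1/n², which converges (p = 2 > 1).
At x = -1401/175: the terms are on the order of 1/n², so the series converges absolutely by comparison with the p-series (p = 2 > 1).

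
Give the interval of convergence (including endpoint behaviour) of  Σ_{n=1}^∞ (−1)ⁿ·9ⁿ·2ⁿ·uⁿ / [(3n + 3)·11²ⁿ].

(-121/18, 121/18]

Apply the ratio test: |a_{n+1}| / |a_n| = [(3n + 3)/(3(n+1) + 3)] · 9·2/121, which tends to 18/121 as n → ∞.
The series converges when 18/121 · |u| < 1, giving R = 121/18.
Check u = 121/18: the terms alternate in sign and decrease monotonically to 0 in absolute value (size ~ c/n), so the alternating series test gives convergence.
Check u = -121/18: the terms behave like c/n; limit comparison with the harmonic series gives divergence.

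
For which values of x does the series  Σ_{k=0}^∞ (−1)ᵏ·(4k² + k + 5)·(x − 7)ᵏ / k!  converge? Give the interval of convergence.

(−∞, ∞)

The ratio of consecutive coefficients is (4(k+1)² + (k+1) + 5)/(4k² + k + 5) · 1/(k+1) → 0.
Since the limit is 0 < 1 for every x, the series converges on all of ℝ and R = ∞.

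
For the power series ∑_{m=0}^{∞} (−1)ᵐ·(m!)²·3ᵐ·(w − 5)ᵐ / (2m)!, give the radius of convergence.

The ratio of consecutive coefficients is (m+1)²/[(2m+1)·(2m+2)] · 3 → 3/4.
Hence the series converges for |w − 5| < 1/(3/4) = 4/3, so the radius of convergence is 4/3.

R = 4/3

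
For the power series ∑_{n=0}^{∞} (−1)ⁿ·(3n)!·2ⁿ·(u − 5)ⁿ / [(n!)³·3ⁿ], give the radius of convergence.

R = 1/18

The ratio of consecutive coefficients is (3n+1)·(3n+2)·(3n+3)/(n+1)³ · 2/3 → 18.
Convergence for |u − 5| · 18 < 1, i.e. |u − 5| < 1/18. So R = 1/18.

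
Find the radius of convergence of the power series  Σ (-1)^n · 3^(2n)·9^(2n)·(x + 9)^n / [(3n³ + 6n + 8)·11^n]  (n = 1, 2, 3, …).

R = 11/729

The ratio of consecutive coefficients is [(3n³ + 6n + 8)/(3(n+1)³ + 6(n+1) + 8)] · 9·81/11 → 729/11.
Thus R = 1/(729/11) = 11/729.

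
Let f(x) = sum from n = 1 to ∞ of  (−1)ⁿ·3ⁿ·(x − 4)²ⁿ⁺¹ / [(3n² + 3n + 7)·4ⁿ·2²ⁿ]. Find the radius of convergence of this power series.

By the ratio test, |a_{n+1}/a_n| = [(3n² + 3n + 7)/(3(n+1)² + 3(n+1) + 7)] · 3/(4·4) → 3/16.
Since the exponent of (x − 4) increases by 2 each term, convergence requires |x − 4|² < 16/3, hence R = 4√3/3.

R = 4√3/3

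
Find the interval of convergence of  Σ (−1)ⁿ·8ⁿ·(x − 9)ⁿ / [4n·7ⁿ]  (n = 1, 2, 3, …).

Apply the ratio test: |a_{n+1}| / |a_n| = [4n/4(n+1)] · 8/7, which tends to 8/7 as n → ∞.
Thus R = 1/(8/7) = 7/8.
When x = 79/8, the terms alternate in sign and decrease monotonically to 0 in absolute value (size ~ c/n), so the alternating series test gives convergence.
Endpoint x = 65/8: comparison with the harmonic series Σ 1/n shows the series diverges.

(65/8, 79/8]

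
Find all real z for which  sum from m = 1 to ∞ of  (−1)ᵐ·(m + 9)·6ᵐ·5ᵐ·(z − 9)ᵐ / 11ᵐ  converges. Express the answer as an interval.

Apply the ratio test: |a_{m+1}| / |a_m| = [((m+1) + 9)/(m + 9)] · 6·5/11, which tends to 30/11 as m → ∞.
Hence the series converges for |z − 9| < 1/(30/11) = 11/30, so the radius of convergence is 11/30.
At z = 281/30: the terms have absolute value of order m, which does not tend to 0, so the series diverges by the divergence test.
At z = 259/30: the terms have absolute value of order m, which does not tend to 0, so the series diverges by the divergence test.

(259/30, 281/30)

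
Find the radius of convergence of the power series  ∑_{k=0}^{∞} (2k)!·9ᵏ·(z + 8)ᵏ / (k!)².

The ratio of consecutive coefficients is (2k+1)·(2k+2)/(k+1)² · 9 → 36.
Hence the series converges for |z + 8| < 1/(36) = 1/36, so the radius of convergence is 1/36.

R = 1/36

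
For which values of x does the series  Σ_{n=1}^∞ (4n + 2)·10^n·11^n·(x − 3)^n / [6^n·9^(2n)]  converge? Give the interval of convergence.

(-78/55, 408/55)

The ratio of consecutive coefficients is [(4(n+1) + 2)/(4n + 2)] · 10·11/(6·81) → 55/243.
Hence the series converges for |x − 3| < 1/(55/243) = 243/55, so the radius of convergence is 243/55.
When x = 408/55, the terms do not tend to 0, so the series diverges.
Check x = -78/55: the terms do not tend to 0, so the series diverges.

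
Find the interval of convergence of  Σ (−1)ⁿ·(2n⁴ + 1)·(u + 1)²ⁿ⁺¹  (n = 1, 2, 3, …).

The ratio of consecutive coefficients is (2(n+1)⁴ + 1)/(2n⁴ + 1) → 1.
Writing y = (u + 1)², the series in y has radius 1, so |u + 1| < √(1) = 1 and R = 1.
At u = 0: the terms have absolute value of order n⁴, which does not tend to 0, so the series diverges by the divergence test.
When u = -2, the n-th term does not approach 0; divergence by the term test.

(-2, 0)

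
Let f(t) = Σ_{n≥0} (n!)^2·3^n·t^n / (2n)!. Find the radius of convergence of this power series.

The ratio of consecutive coefficients is (n+1)²/[(2n+1)·(2n+2)] · 3 → 3/4.
Thus R = 1/(3/4) = 4/3.

R = 4/3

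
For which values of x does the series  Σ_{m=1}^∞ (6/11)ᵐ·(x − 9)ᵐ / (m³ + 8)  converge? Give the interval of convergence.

[43/6, 65/6]

The ratio of consecutive coefficients is [(m³ + 8)/((m+1)³ + 8)] · 6/11 → 6/11.
Convergence for |x − 9| · 6/11 < 1, i.e. |x − 9| < 11/6. So R = 11/6.
Endpoint x = 65/6: the series is dominated by a constant times Σ 1/m³, which converges (p = 3 > 1).
Check x = 43/6: the terms are on the order of 1/m³, so the series converges absolutely by comparison with the p-series (p = 3 > 1).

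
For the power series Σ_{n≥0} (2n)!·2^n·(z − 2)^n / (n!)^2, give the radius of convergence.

The ratio of consecutive coefficients is (2n+1)·(2n+2)/(n+1)² · 2 → 8.
Hence the series converges for |z − 2| < 1/(8) = 1/8, so the radius of convergence is 1/8.

R = 1/8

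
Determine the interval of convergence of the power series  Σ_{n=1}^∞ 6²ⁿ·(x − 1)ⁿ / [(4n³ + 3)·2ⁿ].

[17/18, 19/18]

Ratio test: |a_{n+1}/a_n| = [(4n³ + 3)/(4(n+1)³ + 3)] · 36/2 → 18 as n → ∞.
The series converges when 18 · |x − 1| < 1, giving R = 1/18.
When x = 19/18, absolute convergence follows by limit comparison with Σ 1/n³.
Check x = 17/18: absolute convergence follows by limit comparison with Σ 1/n³.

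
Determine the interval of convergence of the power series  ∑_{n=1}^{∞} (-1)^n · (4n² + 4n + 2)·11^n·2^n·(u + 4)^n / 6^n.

By the ratio test, |a_{n+1}/a_n| = [(4(n+1)² + 4(n+1) + 2)/(4n² + 4n + 2)] · 11·2/6 → 11/3.
Convergence for |u + 4| · 11/3 < 1, i.e. |u + 4| < 3/11. So R = 3/11.
Check u = -41/11: the n-th term does not approach 0; divergence by the term test.
Check u = -47/11: the terms do not tend to 0, so the series diverges.

(-47/11, -41/11)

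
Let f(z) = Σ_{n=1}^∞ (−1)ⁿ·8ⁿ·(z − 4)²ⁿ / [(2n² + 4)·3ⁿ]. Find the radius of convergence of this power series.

R = √6/4

The ratio of consecutive coefficients is [(2n² + 4)/(2(n+1)² + 4)] · 8/3 → 8/3.
Since the exponent of (z − 4) increases by 2 each term, convergence requires |z − 4|² < 3/8, hence R = √6/4.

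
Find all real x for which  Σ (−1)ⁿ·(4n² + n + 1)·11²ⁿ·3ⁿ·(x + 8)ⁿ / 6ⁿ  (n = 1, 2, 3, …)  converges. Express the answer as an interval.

Apply the ratio test: |a_{n+1}| / |a_n| = [(4(n+1)² + (n+1) + 1)/(4n² + n + 1)] · 121·3/6, which tends to 121/2 as n → ∞.
Hence the series converges for |x + 8| < 1/(121/2) = 2/121, so the radius of convergence is 2/121.
Endpoint x = -966/121: the n-th term does not approach 0; divergence by the term test.
Check x = -970/121: the terms do not tend to 0, so the series diverges.

(-970/121, -966/121)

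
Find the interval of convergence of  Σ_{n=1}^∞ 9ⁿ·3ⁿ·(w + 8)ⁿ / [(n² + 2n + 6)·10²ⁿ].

Apply the ratio test: |a_{n+1}| / |a_n| = [(n² + 2n + 6)/((n+1)² + 2(n+1) + 6)] · 9·3/100, which tends to 27/100 as n → ∞.
Thus R = 1/(27/100) = 100/27.
When w = -116/27, absolute convergence follows by limit comparison with Σ 1/n².
Endpoint w = -316/27: absolute convergence follows by limit comparison with Σ 1/n².

[-316/27, -116/27]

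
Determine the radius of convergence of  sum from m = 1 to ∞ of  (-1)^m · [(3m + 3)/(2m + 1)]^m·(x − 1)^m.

By the Cauchy root test, |a_m|^(1/m) = (3m + 3)/(2m + 1) → 3/2.
Thus R = 1/(3/2) = 2/3.

R = 2/3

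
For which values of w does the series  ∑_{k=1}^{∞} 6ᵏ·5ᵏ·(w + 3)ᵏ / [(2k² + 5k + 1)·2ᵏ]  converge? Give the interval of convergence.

Apply the ratio test: |a_{k+1}| / |a_k| = [(2k² + 5k + 1)/(2(k+1)² + 5(k+1) + 1)] · 6·5/2, which tends to 15 as k → ∞.
Hence the series converges for |w + 3| < 1/(15) = 1/15, so the radius of convergence is 1/15.
At w = -44/15: absolute convergence follows by limit comparison with Σ 1/k².
At w = -46/15: the series is dominated by a constant times Σ 1/k², which converges (p = 2 > 1).

[-46/15, -44/15]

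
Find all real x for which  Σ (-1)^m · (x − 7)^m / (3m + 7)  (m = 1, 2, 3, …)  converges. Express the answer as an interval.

Apply the ratio test: |a_{m+1}| / |a_m| = (3m + 7)/(3(m+1) + 7), which tends to 1 as m → ∞.
Hence R = 1.
At x = 8: convergence follows from the alternating series test (terms decrease monotonically to 0).
Check x = 6: comparison with the harmonic series Σ 1/m shows the series diverges.

(6, 8]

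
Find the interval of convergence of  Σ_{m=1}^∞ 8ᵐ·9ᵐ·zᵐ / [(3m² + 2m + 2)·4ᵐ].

Apply the ratio test: |a_{m+1}| / |a_m| = [(3m² + 2m + 2)/(3(m+1)² + 2(m+1) + 2)] · 8·9/4, which tends to 18 as m → ∞.
Hence the series converges for |z| < 1/(18) = 1/18, so the radius of convergence is 1/18.
Endpoint z = 1/18: the series is dominated by a constant times Σ 1/m², which converges (p = 2 > 1).
When z = -1/18, absolute convergence follows by limit comparison with Σ 1/m².

[-1/18, 1/18]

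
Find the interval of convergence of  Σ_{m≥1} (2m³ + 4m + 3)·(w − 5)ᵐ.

Apply the ratio test: |a_{m+1}| / |a_m| = (2(m+1)³ + 4(m+1) + 3)/(2m³ + 4m + 3), which tends to 1 as m → ∞.
Convergence for |w − 5| < 1, so R = 1.
At w = 6: the terms have absolute value of order m³, which does not tend to 0, so the series diverges by the divergence test.
At w = 4: the terms have absolute value of order m³, which does not tend to 0, so the series diverges by the divergence test.

(4, 6)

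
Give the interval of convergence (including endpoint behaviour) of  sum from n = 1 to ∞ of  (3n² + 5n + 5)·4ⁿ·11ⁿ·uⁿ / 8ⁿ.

By the ratio test, |a_{n+1}/a_n| = [(3(n+1)² + 5(n+1) + 5)/(3n² + 5n + 5)] · 4·11/8 → 11/2.
The series converges when 11/2 · |u| < 1, giving R = 2/11.
At u = 2/11: the n-th term does not approach 0; divergence by the term test.
Endpoint u = -2/11: the terms have absolute value of order n², which does not tend to 0, so the series diverges by the divergence test.

(-2/11, 2/11)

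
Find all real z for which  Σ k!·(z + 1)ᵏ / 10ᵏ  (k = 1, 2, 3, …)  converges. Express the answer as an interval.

{-1}

Apply the ratio test: |a_{k+1}| / |a_k| = (k+1) · 1/10, which tends to ∞ as k → ∞.
Since the ratio → ∞, the series diverges for every z ≠ -1, and R = 0.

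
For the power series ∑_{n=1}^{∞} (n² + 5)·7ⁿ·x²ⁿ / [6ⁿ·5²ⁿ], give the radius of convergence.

R = 5√42/7

Ratio test: |a_{n+1}/a_n| = [((n+1)² + 5)/(n² + 5)] · 7/(6·25) → 7/150 as n → ∞.
Since the exponent of x increases by 2 each term, convergence requires |x|² < 150/7, hence R = 5√42/7.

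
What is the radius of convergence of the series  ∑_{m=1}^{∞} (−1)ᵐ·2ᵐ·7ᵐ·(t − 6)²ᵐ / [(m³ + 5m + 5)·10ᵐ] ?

R = √35/7

Apply the ratio test: |a_{m+1}| / |a_m| = [(m³ + 5m + 5)/((m+1)³ + 5(m+1) + 5)] · 2·7/10, which tends to 7/5 as m → ∞.
Successive powers of (t − 6) differ by 2, so the series converges when |t − 6|² · 7/5 < 1, i.e. |t − 6| < √(5/7). So R = √35/7.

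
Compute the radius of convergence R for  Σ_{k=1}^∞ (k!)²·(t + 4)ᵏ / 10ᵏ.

R = 0

The ratio of consecutive coefficients is (k+1)² · 1/10 → ∞.
The terms grow without bound for any (t + 4) ≠ 0, so R = 0 (convergence only at t = -4).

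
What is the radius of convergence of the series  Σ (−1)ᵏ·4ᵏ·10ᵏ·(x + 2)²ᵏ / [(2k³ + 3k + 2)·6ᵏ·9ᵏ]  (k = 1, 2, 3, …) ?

Ratio test: |a_{k+1}/a_k| = [(2k³ + 3k + 2)/(2(k+1)³ + 3(k+1) + 2)] · 4·10/(6·9) → 20/27 as k → ∞.
Successive powers of (x + 2) differ by 2, so the series converges when |x + 2|² · 20/27 < 1, i.e. |x + 2| < √(27/20). So R = 3√15/10.

R = 3√15/10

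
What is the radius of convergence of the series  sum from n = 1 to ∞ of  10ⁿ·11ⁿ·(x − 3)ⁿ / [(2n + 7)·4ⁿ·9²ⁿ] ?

The ratio of consecutive coefficients is [(2n + 7)/(2(n+1) + 7)] · 10·11/(4·81) → 55/162.
Hence the series converges for |x − 3| < 1/(55/162) = 162/55, so the radius of convergence is 162/55.

R = 162/55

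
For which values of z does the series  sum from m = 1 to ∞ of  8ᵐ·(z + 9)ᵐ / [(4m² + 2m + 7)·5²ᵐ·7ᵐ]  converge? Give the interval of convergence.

[-247/8, 103/8]

By the ratio test, |a_{m+1}/a_m| = [(4m² + 2m + 7)/(4(m+1)² + 2(m+1) + 7)] · 8/(25·7) → 8/175.
Convergence for |z + 9| · 8/175 < 1, i.e. |z + 9| < 175/8. So R = 175/8.
Check z = 103/8: the series is dominated by a constant times Σ 1/m², which converges (p = 2 > 1).
At z = -247/8: the series is dominated by a constant times Σ 1/m², which converges (p = 2 > 1).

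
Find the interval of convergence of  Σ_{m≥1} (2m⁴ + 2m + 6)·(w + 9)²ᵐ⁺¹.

Ratio test: |a_{m+1}/a_m| = (2(m+1)⁴ + 2(m+1) + 6)/(2m⁴ + 2m + 6) → 1 as m → ∞.
Successive powers of (w + 9) differ by 2, so the series converges when |w + 9|² · 1 < 1, i.e. |w + 9| < √(1) = 1. So R = 1.
Check w = -8: the terms do not tend to 0, so the series diverges.
At w = -10: the terms have absolute value of order m⁴, which does not tend to 0, so the series diverges by the divergence test.

(-10, -8)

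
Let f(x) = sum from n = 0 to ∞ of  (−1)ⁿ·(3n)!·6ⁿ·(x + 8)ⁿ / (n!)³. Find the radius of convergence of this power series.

The ratio of consecutive coefficients is (3n+1)·(3n+2)·(3n+3)/(n+1)³ · 6 → 162.
Convergence for |x + 8| · 162 < 1, i.e. |x + 8| < 1/162. So R = 1/162.

R = 1/162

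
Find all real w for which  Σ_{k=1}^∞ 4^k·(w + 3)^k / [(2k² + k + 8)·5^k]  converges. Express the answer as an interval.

[-17/4, -7/4]

The ratio of consecutive coefficients is [(2k² + k + 8)/(2(k+1)² + (k+1) + 8)] · 4/5 → 4/5.
Thus R = 1/(4/5) = 5/4.
At w = -7/4: the series is dominated by a constant times Σ 1/k², which converges (p = 2 > 1).
When w = -17/4, the series is dominated by a constant times Σ 1/k², which converges (p = 2 > 1).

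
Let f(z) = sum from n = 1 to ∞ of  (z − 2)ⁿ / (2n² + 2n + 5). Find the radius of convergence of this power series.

By the ratio test, |a_{n+1}/a_n| = (2n² + 2n + 5)/(2(n+1)² + 2(n+1) + 5) → 1.
So the series converges when |z − 2| < 1 and diverges when |z − 2| > 1; R = 1.

R = 1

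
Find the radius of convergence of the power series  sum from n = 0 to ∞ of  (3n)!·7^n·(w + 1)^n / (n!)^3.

Ratio test: |a_{n+1}/a_n| = (3n+1)·(3n+2)·(3n+3)/(n+1)³ · 7 → 189 as n → ∞.
Hence the series converges for |w + 1| < 1/(189) = 1/189, so the radius of convergence is 1/189.

R = 1/189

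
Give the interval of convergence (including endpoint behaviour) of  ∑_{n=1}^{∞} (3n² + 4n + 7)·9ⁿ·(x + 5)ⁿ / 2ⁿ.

The ratio of consecutive coefficients is [(3(n+1)² + 4(n+1) + 7)/(3n² + 4n + 7)] · 9/2 → 9/2.
Convergence for |x + 5| · 9/2 < 1, i.e. |x + 5| < 2/9. So R = 2/9.
Check x = -43/9: the terms have absolute value of order n², which does not tend to 0, so the series diverges by the divergence test.
At x = -47/9: the terms do not tend to 0, so the series diverges.

(-47/9, -43/9)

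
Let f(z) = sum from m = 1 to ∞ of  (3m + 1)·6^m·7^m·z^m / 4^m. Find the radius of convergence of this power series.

R = 2/21

Ratio test: |a_{m+1}/a_m| = [(3(m+1) + 1)/(3m + 1)] · 6·7/4 → 21/2 as m → ∞.
The series converges when 21/2 · |z| < 1, giving R = 2/21.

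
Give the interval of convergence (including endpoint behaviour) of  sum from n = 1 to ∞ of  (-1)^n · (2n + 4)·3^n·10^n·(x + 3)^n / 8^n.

Apply the ratio test: |a_{n+1}| / |a_n| = [(2(n+1) + 4)/(2n + 4)] · 3·10/8, which tends to 15/4 as n → ∞.
The series converges when 15/4 · |x + 3| < 1, giving R = 4/15.
When x = -41/15, the terms do not tend to 0, so the series diverges.
At x = -49/15: the terms do not tend to 0, so the series diverges.

(-49/15, -41/15)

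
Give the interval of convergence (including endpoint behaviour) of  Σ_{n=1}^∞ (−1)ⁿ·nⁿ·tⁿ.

Root test: |a_n|^(1/n) = n → ∞.
Since the n-th root of |a_n| is unbounded, the series converges only at t = 0; R = 0.

{0}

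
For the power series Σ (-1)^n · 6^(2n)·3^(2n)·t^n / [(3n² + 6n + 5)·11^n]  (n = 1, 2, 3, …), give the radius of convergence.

R = 11/324

Apply the ratio test: |a_{n+1}| / |a_n| = [(3n² + 6n + 5)/(3(n+1)² + 6(n+1) + 5)] · 36·9/11, which tends to 324/11 as n → ∞.
Thus R = 1/(324/11) = 11/324.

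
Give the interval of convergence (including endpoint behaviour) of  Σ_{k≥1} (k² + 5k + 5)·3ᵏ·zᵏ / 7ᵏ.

Apply the ratio test: |a_{k+1}| / |a_k| = [((k+1)² + 5(k+1) + 5)/(k² + 5k + 5)] · 3/7, which tends to 3/7 as k → ∞.
Hence the series converges for |z| < 1/(3/7) = 7/3, so the radius of convergence is 7/3.
Check z = 7/3: the k-th term does not approach 0; divergence by the term test.
When z = -7/3, the k-th term does not approach 0; divergence by the term test.

(-7/3, 7/3)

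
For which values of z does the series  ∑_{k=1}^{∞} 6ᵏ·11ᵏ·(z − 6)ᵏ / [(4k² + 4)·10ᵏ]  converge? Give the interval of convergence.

Apply the ratio test: |a_{k+1}| / |a_k| = [(4k² + 4)/(4(k+1)² + 4)] · 6·11/10, which tends to 33/5 as k → ∞.
Thus R = 1/(33/5) = 5/33.
At z = 203/33: the terms are on the order of 1/k², so the series converges absolutely by comparison with the p-series (p = 2 > 1).
At z = 193/33: the series is dominated by a constant times Σ 1/k², which converges (p = 2 > 1).

[193/33, 203/33]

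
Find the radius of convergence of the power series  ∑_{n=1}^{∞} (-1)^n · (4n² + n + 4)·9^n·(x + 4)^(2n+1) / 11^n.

R = √11/3

Apply the ratio test: |a_{n+1}| / |a_n| = [(4(n+1)² + (n+1) + 4)/(4n² + n + 4)] · 9/11, which tends to 9/11 as n → ∞.
Successive powers of (x + 4) differ by 2, so the series converges when |x + 4|² · 9/11 < 1, i.e. |x + 4| < √(11/9). So R = √11/3.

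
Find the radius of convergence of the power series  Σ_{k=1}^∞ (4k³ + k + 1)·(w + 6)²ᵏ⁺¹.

R = 1

Apply the ratio test: |a_{k+1}| / |a_k| = (4(k+1)³ + (k+1) + 1)/(4k³ + k + 1), which tends to 1 as k → ∞.
Successive powers of (w + 6) differ by 2, so the series converges when |w + 6|² · 1 < 1, i.e. |w + 6| < √(1) = 1. So R = 1.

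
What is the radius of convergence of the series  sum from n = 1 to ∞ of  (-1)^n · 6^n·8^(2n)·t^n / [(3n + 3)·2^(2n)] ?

By the ratio test, |a_{n+1}/a_n| = [(3n + 3)/(3(n+1) + 3)] · 6·64/4 → 96.
The series converges when 96 · |t| < 1, giving R = 1/96.

R = 1/96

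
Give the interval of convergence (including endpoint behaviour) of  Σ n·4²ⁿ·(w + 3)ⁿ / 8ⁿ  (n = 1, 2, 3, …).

The ratio of consecutive coefficients is [(n+1)/n] · 16/8 → 2.
Convergence for |w + 3| · 2 < 1, i.e. |w + 3| < 1/2. So R = 1/2.
When w = -5/2, the n-th term does not approach 0; divergence by the term test.
When w = -7/2, the n-th term does not approach 0; divergence by the term test.

(-7/2, -5/2)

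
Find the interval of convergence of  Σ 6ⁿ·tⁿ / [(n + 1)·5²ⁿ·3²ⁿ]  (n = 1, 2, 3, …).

[-75/2, 75/2)

Apply the ratio test: |a_{n+1}| / |a_n| = [(n + 1)/((n+1) + 1)] · 6/(25·9), which tends to 2/75 as n → ∞.
Thus R = 1/(2/75) = 75/2.
Endpoint t = 75/2: comparison with the harmonic series Σ 1/n shows the series diverges.
Endpoint t = -75/2: convergence follows from the alternating series test (terms decrease monotonically to 0).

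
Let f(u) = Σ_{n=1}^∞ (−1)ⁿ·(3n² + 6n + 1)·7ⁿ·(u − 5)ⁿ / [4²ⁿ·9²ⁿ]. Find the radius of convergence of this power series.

R = 1296/7

Ratio test: |a_{n+1}/a_n| = [(3(n+1)² + 6(n+1) + 1)/(3n² + 6n + 1)] · 7/(16·81) → 7/1296 as n → ∞.
Convergence for |u − 5| · 7/1296 < 1, i.e. |u − 5| < 1296/7. So R = 1296/7.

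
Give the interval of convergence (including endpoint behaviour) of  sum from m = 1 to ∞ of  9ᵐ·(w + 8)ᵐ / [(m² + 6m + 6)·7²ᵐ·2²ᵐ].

[-268/9, 124/9]

The ratio of consecutive coefficients is [(m² + 6m + 6)/((m+1)² + 6(m+1) + 6)] · 9/(49·4) → 9/196.
Hence the series converges for |w + 8| < 1/(9/196) = 196/9, so the radius of convergence is 196/9.
At w = 124/9: absolute convergence follows by limit comparison with Σ 1/m².
At w = -268/9: the terms are on the order of 1/m², so the series converges absolutely by comparison with the p-series (p = 2 > 1).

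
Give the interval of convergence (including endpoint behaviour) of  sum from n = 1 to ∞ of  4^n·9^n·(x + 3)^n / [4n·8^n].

[-29/9, -25/9)

Apply the ratio test: |a_{n+1}| / |a_n| = [4n/4(n+1)] · 4·9/8, which tends to 9/2 as n → ∞.
Hence the series converges for |x + 3| < 1/(9/2) = 2/9, so the radius of convergence is 2/9.
At x = -25/9: comparison with the harmonic series Σ 1/n shows the series diverges.
Endpoint x = -29/9: convergence follows from the alternating series test (terms decrease monotonically to 0).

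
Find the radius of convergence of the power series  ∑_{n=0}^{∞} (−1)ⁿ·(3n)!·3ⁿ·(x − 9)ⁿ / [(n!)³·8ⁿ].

The ratio of consecutive coefficients is (3n+1)·(3n+2)·(3n+3)/(n+1)³ · 3/8 → 81/8.
Convergence for |x − 9| · 81/8 < 1, i.e. |x − 9| < 8/81. So R = 8/81.

R = 8/81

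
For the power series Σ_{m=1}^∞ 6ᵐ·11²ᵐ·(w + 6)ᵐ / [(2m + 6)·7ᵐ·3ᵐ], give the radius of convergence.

R = 7/242

The ratio of consecutive coefficients is [(2m + 6)/(2(m+1) + 6)] · 6·121/(7·3) → 242/7.
Thus R = 1/(242/7) = 7/242.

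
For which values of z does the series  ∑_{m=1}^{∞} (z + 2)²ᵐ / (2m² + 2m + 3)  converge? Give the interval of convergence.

[-3, -1]

The ratio of consecutive coefficients is (2m² + 2m + 3)/(2(m+1)² + 2(m+1) + 3) → 1.
Successive powers of (z + 2) differ by 2, so the series converges when |z + 2|² · 1 < 1, i.e. |z + 2| < √(1) = 1. So R = 1.
Check z = -1: the terms are on the order of 1/m², so the series converges absolutely by comparison with the p-series (p = 2 > 1).
At z = -3: absolute convergence follows by limit comparison with Σ 1/m².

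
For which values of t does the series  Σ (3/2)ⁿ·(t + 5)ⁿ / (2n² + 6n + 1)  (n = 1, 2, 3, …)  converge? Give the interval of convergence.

Ratio test: |a_{n+1}/a_n| = [(2n² + 6n + 1)/(2(n+1)² + 6(n+1) + 1)] · 3/2 → 3/2 as n → ∞.
Hence the series converges for |t + 5| < 1/(3/2) = 2/3, so the radius of convergence is 2/3.
When t = -13/3, the terms are on the order of 1/n², so the series converges absolutely by comparison with the p-series (p = 2 > 1).
When t = -17/3, the series is dominated by a constant times Σ 1/n², which converges (p = 2 > 1).

[-17/3, -13/3]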